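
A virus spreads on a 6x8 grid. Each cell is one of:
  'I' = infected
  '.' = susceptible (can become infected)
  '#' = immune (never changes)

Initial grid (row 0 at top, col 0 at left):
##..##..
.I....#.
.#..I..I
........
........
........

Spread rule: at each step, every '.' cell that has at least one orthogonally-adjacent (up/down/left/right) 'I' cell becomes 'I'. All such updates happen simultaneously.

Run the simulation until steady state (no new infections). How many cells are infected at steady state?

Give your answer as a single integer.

Answer: 42

Derivation:
Step 0 (initial): 3 infected
Step 1: +9 new -> 12 infected
Step 2: +11 new -> 23 infected
Step 3: +9 new -> 32 infected
Step 4: +6 new -> 38 infected
Step 5: +3 new -> 41 infected
Step 6: +1 new -> 42 infected
Step 7: +0 new -> 42 infected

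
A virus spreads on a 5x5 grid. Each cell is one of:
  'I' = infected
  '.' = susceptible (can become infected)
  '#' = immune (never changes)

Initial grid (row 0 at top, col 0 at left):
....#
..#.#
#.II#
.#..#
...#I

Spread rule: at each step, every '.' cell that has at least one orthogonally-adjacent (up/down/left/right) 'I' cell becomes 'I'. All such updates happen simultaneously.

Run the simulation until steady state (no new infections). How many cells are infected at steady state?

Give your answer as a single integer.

Step 0 (initial): 3 infected
Step 1: +4 new -> 7 infected
Step 2: +3 new -> 10 infected
Step 3: +4 new -> 14 infected
Step 4: +2 new -> 16 infected
Step 5: +1 new -> 17 infected
Step 6: +0 new -> 17 infected

Answer: 17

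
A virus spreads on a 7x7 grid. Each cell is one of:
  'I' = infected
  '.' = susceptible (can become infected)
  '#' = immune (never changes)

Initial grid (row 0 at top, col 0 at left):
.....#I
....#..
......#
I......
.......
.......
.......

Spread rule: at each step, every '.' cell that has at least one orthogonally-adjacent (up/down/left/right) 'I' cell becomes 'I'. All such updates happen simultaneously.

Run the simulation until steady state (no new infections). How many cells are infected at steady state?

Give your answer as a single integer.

Step 0 (initial): 2 infected
Step 1: +4 new -> 6 infected
Step 2: +6 new -> 12 infected
Step 3: +8 new -> 20 infected
Step 4: +9 new -> 29 infected
Step 5: +7 new -> 36 infected
Step 6: +5 new -> 41 infected
Step 7: +4 new -> 45 infected
Step 8: +1 new -> 46 infected
Step 9: +0 new -> 46 infected

Answer: 46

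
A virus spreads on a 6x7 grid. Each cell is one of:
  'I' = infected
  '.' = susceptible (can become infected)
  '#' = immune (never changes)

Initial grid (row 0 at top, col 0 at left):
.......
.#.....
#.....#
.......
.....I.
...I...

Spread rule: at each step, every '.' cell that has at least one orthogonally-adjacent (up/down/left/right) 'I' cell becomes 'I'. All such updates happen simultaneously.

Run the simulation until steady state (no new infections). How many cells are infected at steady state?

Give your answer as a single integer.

Answer: 39

Derivation:
Step 0 (initial): 2 infected
Step 1: +7 new -> 9 infected
Step 2: +7 new -> 16 infected
Step 3: +6 new -> 22 infected
Step 4: +7 new -> 29 infected
Step 5: +6 new -> 35 infected
Step 6: +1 new -> 36 infected
Step 7: +1 new -> 37 infected
Step 8: +1 new -> 38 infected
Step 9: +1 new -> 39 infected
Step 10: +0 new -> 39 infected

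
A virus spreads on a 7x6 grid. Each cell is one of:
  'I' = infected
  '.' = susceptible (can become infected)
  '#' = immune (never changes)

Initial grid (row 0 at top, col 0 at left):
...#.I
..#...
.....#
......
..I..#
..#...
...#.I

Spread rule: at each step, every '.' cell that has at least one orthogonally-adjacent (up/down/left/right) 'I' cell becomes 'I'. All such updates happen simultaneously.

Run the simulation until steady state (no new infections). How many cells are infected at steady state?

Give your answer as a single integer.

Answer: 36

Derivation:
Step 0 (initial): 3 infected
Step 1: +7 new -> 10 infected
Step 2: +9 new -> 19 infected
Step 3: +8 new -> 27 infected
Step 4: +5 new -> 32 infected
Step 5: +2 new -> 34 infected
Step 6: +2 new -> 36 infected
Step 7: +0 new -> 36 infected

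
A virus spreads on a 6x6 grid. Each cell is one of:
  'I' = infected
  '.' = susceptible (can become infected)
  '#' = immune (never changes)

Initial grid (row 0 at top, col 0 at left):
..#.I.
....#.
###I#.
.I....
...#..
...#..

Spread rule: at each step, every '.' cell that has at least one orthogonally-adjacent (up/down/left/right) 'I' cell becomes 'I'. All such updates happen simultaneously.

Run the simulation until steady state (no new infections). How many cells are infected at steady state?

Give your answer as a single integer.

Answer: 28

Derivation:
Step 0 (initial): 3 infected
Step 1: +7 new -> 10 infected
Step 2: +6 new -> 16 infected
Step 3: +6 new -> 22 infected
Step 4: +4 new -> 26 infected
Step 5: +2 new -> 28 infected
Step 6: +0 new -> 28 infected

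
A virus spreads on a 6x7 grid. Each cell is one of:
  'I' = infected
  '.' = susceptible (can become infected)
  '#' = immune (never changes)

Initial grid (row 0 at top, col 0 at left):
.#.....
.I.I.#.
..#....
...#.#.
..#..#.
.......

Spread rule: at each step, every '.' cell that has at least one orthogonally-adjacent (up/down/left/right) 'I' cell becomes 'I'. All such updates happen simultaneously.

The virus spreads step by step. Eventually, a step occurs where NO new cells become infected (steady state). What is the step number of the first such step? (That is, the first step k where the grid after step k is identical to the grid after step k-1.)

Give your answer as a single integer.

Answer: 8

Derivation:
Step 0 (initial): 2 infected
Step 1: +6 new -> 8 infected
Step 2: +6 new -> 14 infected
Step 3: +6 new -> 20 infected
Step 4: +5 new -> 25 infected
Step 5: +6 new -> 31 infected
Step 6: +3 new -> 34 infected
Step 7: +1 new -> 35 infected
Step 8: +0 new -> 35 infected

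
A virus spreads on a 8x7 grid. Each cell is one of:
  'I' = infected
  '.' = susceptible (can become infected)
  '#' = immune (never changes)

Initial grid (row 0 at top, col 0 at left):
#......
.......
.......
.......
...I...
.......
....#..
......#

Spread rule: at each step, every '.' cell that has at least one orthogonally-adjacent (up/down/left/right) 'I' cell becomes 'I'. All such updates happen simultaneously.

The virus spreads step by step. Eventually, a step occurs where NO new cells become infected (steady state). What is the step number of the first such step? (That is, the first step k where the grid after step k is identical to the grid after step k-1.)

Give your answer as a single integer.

Answer: 8

Derivation:
Step 0 (initial): 1 infected
Step 1: +4 new -> 5 infected
Step 2: +8 new -> 13 infected
Step 3: +11 new -> 24 infected
Step 4: +13 new -> 37 infected
Step 5: +10 new -> 47 infected
Step 6: +5 new -> 52 infected
Step 7: +1 new -> 53 infected
Step 8: +0 new -> 53 infected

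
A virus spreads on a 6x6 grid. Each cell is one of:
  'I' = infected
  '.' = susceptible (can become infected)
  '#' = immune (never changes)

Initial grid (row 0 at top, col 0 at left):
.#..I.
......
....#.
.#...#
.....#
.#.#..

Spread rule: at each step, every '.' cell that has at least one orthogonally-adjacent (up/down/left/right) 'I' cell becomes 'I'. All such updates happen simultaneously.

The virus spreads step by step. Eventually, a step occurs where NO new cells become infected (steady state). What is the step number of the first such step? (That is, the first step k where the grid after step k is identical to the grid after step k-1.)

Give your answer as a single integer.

Answer: 10

Derivation:
Step 0 (initial): 1 infected
Step 1: +3 new -> 4 infected
Step 2: +3 new -> 7 infected
Step 3: +3 new -> 10 infected
Step 4: +3 new -> 13 infected
Step 5: +5 new -> 18 infected
Step 6: +4 new -> 22 infected
Step 7: +4 new -> 26 infected
Step 8: +2 new -> 28 infected
Step 9: +1 new -> 29 infected
Step 10: +0 new -> 29 infected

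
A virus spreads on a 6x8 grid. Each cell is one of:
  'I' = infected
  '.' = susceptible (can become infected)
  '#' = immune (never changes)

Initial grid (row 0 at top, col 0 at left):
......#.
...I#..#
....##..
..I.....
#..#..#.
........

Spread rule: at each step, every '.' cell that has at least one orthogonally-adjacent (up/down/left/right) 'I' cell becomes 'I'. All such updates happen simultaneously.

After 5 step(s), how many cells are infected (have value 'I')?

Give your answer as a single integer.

Step 0 (initial): 2 infected
Step 1: +7 new -> 9 infected
Step 2: +8 new -> 17 infected
Step 3: +8 new -> 25 infected
Step 4: +6 new -> 31 infected
Step 5: +4 new -> 35 infected

Answer: 35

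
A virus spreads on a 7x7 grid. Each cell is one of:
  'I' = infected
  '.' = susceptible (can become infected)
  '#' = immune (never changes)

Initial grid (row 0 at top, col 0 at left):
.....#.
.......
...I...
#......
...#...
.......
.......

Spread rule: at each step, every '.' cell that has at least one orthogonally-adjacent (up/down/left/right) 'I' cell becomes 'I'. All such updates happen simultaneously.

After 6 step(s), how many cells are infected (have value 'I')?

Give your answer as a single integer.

Step 0 (initial): 1 infected
Step 1: +4 new -> 5 infected
Step 2: +7 new -> 12 infected
Step 3: +10 new -> 22 infected
Step 4: +8 new -> 30 infected
Step 5: +9 new -> 39 infected
Step 6: +5 new -> 44 infected

Answer: 44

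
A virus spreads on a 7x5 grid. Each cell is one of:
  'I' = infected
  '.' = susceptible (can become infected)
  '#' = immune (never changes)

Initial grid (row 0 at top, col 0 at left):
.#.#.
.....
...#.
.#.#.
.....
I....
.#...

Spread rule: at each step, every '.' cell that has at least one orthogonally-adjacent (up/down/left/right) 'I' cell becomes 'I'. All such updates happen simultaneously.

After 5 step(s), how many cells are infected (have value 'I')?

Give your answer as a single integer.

Step 0 (initial): 1 infected
Step 1: +3 new -> 4 infected
Step 2: +3 new -> 7 infected
Step 3: +4 new -> 11 infected
Step 4: +6 new -> 17 infected
Step 5: +5 new -> 22 infected

Answer: 22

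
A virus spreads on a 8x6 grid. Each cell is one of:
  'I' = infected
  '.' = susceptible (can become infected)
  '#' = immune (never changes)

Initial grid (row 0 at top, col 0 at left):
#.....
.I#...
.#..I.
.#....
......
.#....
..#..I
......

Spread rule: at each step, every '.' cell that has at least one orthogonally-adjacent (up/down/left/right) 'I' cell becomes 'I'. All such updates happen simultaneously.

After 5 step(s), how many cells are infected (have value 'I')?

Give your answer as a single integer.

Answer: 39

Derivation:
Step 0 (initial): 3 infected
Step 1: +9 new -> 12 infected
Step 2: +13 new -> 25 infected
Step 3: +7 new -> 32 infected
Step 4: +4 new -> 36 infected
Step 5: +3 new -> 39 infected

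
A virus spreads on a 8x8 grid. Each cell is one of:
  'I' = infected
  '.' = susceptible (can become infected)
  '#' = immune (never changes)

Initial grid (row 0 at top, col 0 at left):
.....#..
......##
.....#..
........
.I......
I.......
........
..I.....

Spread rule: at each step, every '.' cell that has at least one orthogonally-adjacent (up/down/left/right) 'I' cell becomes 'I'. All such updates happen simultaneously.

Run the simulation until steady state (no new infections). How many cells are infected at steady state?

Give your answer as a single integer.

Step 0 (initial): 3 infected
Step 1: +8 new -> 11 infected
Step 2: +9 new -> 20 infected
Step 3: +8 new -> 28 infected
Step 4: +9 new -> 37 infected
Step 5: +9 new -> 46 infected
Step 6: +6 new -> 52 infected
Step 7: +5 new -> 57 infected
Step 8: +1 new -> 58 infected
Step 9: +0 new -> 58 infected

Answer: 58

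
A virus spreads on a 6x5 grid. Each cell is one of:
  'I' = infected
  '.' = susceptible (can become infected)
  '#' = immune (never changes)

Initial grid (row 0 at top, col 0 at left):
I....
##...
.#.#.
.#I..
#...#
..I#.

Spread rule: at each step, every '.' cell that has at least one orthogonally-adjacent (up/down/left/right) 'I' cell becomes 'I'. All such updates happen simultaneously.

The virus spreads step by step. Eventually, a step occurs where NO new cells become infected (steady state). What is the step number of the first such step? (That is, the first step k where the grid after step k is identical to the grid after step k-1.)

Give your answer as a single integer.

Answer: 5

Derivation:
Step 0 (initial): 3 infected
Step 1: +5 new -> 8 infected
Step 2: +6 new -> 14 infected
Step 3: +3 new -> 17 infected
Step 4: +2 new -> 19 infected
Step 5: +0 new -> 19 infected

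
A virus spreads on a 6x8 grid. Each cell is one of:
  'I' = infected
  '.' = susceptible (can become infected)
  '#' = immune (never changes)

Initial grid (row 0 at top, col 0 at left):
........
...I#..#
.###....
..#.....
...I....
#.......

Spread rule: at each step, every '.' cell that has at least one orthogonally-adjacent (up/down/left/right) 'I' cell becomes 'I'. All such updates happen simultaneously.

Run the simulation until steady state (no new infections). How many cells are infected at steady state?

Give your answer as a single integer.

Answer: 41

Derivation:
Step 0 (initial): 2 infected
Step 1: +6 new -> 8 infected
Step 2: +8 new -> 16 infected
Step 3: +10 new -> 26 infected
Step 4: +9 new -> 35 infected
Step 5: +5 new -> 40 infected
Step 6: +1 new -> 41 infected
Step 7: +0 new -> 41 infected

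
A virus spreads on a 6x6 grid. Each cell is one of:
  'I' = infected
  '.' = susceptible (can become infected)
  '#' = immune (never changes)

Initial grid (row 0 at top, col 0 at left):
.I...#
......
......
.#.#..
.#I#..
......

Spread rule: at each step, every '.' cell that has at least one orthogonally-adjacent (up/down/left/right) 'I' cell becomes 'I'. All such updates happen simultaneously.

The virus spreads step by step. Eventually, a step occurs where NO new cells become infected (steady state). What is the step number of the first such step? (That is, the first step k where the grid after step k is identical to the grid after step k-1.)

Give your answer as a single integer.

Step 0 (initial): 2 infected
Step 1: +5 new -> 7 infected
Step 2: +7 new -> 14 infected
Step 3: +6 new -> 20 infected
Step 4: +6 new -> 26 infected
Step 5: +4 new -> 30 infected
Step 6: +1 new -> 31 infected
Step 7: +0 new -> 31 infected

Answer: 7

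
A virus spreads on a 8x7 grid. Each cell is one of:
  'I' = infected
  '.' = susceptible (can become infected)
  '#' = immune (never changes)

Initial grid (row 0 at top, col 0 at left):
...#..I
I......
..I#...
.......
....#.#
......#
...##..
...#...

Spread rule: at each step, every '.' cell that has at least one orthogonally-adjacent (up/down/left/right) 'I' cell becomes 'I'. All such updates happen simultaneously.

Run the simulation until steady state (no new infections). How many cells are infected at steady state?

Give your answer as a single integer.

Answer: 48

Derivation:
Step 0 (initial): 3 infected
Step 1: +8 new -> 11 infected
Step 2: +10 new -> 21 infected
Step 3: +8 new -> 29 infected
Step 4: +6 new -> 35 infected
Step 5: +5 new -> 40 infected
Step 6: +3 new -> 43 infected
Step 7: +1 new -> 44 infected
Step 8: +2 new -> 46 infected
Step 9: +2 new -> 48 infected
Step 10: +0 new -> 48 infected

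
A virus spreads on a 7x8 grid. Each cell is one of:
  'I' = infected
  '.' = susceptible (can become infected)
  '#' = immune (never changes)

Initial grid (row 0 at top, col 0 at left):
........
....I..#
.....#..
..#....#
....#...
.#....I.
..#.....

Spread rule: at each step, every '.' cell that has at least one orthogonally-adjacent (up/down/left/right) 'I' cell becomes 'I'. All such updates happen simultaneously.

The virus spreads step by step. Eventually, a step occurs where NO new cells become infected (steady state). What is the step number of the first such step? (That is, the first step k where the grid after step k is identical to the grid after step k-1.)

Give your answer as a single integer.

Step 0 (initial): 2 infected
Step 1: +8 new -> 10 infected
Step 2: +12 new -> 22 infected
Step 3: +9 new -> 31 infected
Step 4: +8 new -> 39 infected
Step 5: +4 new -> 43 infected
Step 6: +2 new -> 45 infected
Step 7: +1 new -> 46 infected
Step 8: +1 new -> 47 infected
Step 9: +1 new -> 48 infected
Step 10: +1 new -> 49 infected
Step 11: +0 new -> 49 infected

Answer: 11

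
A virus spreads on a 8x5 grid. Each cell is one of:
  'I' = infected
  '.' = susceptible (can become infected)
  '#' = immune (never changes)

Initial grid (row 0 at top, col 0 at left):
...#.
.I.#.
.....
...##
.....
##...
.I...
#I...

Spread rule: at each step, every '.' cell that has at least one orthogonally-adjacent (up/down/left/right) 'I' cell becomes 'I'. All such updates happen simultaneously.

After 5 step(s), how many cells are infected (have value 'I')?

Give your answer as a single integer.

Step 0 (initial): 3 infected
Step 1: +7 new -> 10 infected
Step 2: +8 new -> 18 infected
Step 3: +8 new -> 26 infected
Step 4: +4 new -> 30 infected
Step 5: +2 new -> 32 infected

Answer: 32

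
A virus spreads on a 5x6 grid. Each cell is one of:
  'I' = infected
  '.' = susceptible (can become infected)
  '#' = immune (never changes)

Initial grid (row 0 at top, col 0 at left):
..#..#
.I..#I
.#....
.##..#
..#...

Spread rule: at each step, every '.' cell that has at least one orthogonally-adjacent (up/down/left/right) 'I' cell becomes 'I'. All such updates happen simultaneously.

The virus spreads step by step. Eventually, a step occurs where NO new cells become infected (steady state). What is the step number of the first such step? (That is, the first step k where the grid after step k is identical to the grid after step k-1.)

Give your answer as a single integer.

Step 0 (initial): 2 infected
Step 1: +4 new -> 6 infected
Step 2: +5 new -> 11 infected
Step 3: +4 new -> 15 infected
Step 4: +4 new -> 19 infected
Step 5: +3 new -> 22 infected
Step 6: +0 new -> 22 infected

Answer: 6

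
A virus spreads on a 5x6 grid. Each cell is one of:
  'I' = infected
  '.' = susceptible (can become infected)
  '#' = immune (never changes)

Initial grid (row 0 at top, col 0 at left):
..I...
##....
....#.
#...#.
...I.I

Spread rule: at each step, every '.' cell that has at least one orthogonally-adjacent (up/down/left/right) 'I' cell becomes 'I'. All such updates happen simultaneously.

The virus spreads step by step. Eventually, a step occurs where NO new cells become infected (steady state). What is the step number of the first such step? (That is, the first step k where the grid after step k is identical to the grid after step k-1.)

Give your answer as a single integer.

Step 0 (initial): 3 infected
Step 1: +7 new -> 10 infected
Step 2: +8 new -> 18 infected
Step 3: +6 new -> 24 infected
Step 4: +1 new -> 25 infected
Step 5: +0 new -> 25 infected

Answer: 5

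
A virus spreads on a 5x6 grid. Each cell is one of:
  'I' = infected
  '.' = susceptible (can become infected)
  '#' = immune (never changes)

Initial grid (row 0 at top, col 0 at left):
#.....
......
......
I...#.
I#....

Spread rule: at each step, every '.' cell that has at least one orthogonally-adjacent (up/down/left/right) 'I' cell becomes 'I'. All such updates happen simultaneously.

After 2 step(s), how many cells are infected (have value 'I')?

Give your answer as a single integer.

Step 0 (initial): 2 infected
Step 1: +2 new -> 4 infected
Step 2: +3 new -> 7 infected

Answer: 7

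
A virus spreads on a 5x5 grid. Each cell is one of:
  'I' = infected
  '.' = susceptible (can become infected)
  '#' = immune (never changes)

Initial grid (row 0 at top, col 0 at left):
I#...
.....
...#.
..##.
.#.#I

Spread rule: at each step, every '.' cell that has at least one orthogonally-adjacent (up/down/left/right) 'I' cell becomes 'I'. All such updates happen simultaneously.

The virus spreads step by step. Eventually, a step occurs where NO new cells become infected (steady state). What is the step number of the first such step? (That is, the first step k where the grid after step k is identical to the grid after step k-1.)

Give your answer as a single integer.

Answer: 6

Derivation:
Step 0 (initial): 2 infected
Step 1: +2 new -> 4 infected
Step 2: +3 new -> 7 infected
Step 3: +4 new -> 11 infected
Step 4: +6 new -> 17 infected
Step 5: +1 new -> 18 infected
Step 6: +0 new -> 18 infected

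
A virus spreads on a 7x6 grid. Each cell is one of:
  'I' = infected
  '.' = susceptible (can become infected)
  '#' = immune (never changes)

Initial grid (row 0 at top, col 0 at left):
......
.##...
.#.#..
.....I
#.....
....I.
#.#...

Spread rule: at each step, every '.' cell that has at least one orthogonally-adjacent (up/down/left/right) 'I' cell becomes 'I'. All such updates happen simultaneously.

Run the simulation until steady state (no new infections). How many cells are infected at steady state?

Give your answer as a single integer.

Answer: 35

Derivation:
Step 0 (initial): 2 infected
Step 1: +7 new -> 9 infected
Step 2: +7 new -> 16 infected
Step 3: +5 new -> 21 infected
Step 4: +7 new -> 28 infected
Step 5: +2 new -> 30 infected
Step 6: +2 new -> 32 infected
Step 7: +2 new -> 34 infected
Step 8: +1 new -> 35 infected
Step 9: +0 new -> 35 infected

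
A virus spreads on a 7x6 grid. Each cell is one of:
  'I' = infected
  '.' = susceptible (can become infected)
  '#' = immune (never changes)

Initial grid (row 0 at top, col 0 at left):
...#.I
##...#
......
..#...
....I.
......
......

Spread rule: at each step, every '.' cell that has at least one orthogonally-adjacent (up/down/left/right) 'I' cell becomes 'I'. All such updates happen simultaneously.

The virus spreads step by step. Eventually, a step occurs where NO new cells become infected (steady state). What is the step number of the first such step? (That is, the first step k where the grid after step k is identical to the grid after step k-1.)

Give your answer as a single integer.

Answer: 8

Derivation:
Step 0 (initial): 2 infected
Step 1: +5 new -> 7 infected
Step 2: +8 new -> 15 infected
Step 3: +7 new -> 22 infected
Step 4: +6 new -> 28 infected
Step 5: +5 new -> 33 infected
Step 6: +3 new -> 36 infected
Step 7: +1 new -> 37 infected
Step 8: +0 new -> 37 infected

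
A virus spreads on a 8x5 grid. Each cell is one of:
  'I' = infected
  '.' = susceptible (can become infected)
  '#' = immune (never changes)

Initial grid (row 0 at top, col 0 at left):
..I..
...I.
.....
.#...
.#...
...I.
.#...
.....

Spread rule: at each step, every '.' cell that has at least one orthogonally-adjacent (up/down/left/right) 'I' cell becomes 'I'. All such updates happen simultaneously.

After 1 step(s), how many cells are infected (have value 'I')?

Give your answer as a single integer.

Answer: 12

Derivation:
Step 0 (initial): 3 infected
Step 1: +9 new -> 12 infected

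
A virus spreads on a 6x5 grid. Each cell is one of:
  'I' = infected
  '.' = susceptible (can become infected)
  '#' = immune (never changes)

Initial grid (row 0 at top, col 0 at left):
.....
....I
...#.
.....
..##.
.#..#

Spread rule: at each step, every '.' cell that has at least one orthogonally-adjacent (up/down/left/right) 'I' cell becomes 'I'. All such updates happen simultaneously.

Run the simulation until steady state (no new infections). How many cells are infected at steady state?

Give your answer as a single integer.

Step 0 (initial): 1 infected
Step 1: +3 new -> 4 infected
Step 2: +3 new -> 7 infected
Step 3: +5 new -> 12 infected
Step 4: +4 new -> 16 infected
Step 5: +3 new -> 19 infected
Step 6: +2 new -> 21 infected
Step 7: +1 new -> 22 infected
Step 8: +1 new -> 23 infected
Step 9: +0 new -> 23 infected

Answer: 23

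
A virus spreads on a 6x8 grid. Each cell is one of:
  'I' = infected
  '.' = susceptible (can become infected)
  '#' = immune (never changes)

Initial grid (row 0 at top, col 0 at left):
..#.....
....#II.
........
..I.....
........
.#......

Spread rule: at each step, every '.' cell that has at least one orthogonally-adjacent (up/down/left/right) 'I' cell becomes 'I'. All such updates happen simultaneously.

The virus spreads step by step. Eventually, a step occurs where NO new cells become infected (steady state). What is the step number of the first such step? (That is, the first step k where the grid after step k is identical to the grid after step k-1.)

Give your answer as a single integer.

Step 0 (initial): 3 infected
Step 1: +9 new -> 12 infected
Step 2: +14 new -> 26 infected
Step 3: +10 new -> 36 infected
Step 4: +7 new -> 43 infected
Step 5: +2 new -> 45 infected
Step 6: +0 new -> 45 infected

Answer: 6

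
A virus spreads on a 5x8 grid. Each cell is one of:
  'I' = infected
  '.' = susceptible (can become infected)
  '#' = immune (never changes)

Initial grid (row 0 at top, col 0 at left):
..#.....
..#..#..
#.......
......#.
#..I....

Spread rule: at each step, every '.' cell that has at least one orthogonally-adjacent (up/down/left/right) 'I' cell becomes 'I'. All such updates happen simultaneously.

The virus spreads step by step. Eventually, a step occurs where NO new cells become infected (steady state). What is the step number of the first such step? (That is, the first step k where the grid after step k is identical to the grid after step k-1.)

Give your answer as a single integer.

Answer: 9

Derivation:
Step 0 (initial): 1 infected
Step 1: +3 new -> 4 infected
Step 2: +5 new -> 9 infected
Step 3: +6 new -> 15 infected
Step 4: +6 new -> 21 infected
Step 5: +4 new -> 25 infected
Step 6: +5 new -> 30 infected
Step 7: +3 new -> 33 infected
Step 8: +1 new -> 34 infected
Step 9: +0 new -> 34 infected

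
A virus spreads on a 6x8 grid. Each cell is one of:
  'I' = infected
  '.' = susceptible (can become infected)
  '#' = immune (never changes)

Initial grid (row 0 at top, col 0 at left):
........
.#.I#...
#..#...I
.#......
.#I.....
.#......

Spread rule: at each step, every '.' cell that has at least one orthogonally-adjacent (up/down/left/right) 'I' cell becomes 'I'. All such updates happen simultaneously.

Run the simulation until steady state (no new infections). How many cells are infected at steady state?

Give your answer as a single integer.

Answer: 38

Derivation:
Step 0 (initial): 3 infected
Step 1: +8 new -> 11 infected
Step 2: +11 new -> 22 infected
Step 3: +12 new -> 34 infected
Step 4: +3 new -> 37 infected
Step 5: +1 new -> 38 infected
Step 6: +0 new -> 38 infected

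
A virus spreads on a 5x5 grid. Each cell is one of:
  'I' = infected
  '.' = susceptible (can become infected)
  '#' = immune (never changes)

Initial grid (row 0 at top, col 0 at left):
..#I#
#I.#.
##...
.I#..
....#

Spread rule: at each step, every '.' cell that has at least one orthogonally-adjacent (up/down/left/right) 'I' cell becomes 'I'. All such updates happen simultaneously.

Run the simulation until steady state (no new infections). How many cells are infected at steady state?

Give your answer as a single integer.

Step 0 (initial): 3 infected
Step 1: +4 new -> 7 infected
Step 2: +4 new -> 11 infected
Step 3: +2 new -> 13 infected
Step 4: +2 new -> 15 infected
Step 5: +2 new -> 17 infected
Step 6: +0 new -> 17 infected

Answer: 17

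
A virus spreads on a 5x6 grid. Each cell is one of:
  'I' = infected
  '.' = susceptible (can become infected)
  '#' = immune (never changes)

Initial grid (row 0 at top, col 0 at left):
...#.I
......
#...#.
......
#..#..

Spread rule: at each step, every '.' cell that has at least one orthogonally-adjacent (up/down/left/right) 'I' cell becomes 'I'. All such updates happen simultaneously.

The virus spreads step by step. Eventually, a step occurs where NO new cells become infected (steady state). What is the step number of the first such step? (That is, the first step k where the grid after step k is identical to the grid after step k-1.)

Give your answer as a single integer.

Step 0 (initial): 1 infected
Step 1: +2 new -> 3 infected
Step 2: +2 new -> 5 infected
Step 3: +2 new -> 7 infected
Step 4: +4 new -> 11 infected
Step 5: +5 new -> 16 infected
Step 6: +4 new -> 20 infected
Step 7: +3 new -> 23 infected
Step 8: +2 new -> 25 infected
Step 9: +0 new -> 25 infected

Answer: 9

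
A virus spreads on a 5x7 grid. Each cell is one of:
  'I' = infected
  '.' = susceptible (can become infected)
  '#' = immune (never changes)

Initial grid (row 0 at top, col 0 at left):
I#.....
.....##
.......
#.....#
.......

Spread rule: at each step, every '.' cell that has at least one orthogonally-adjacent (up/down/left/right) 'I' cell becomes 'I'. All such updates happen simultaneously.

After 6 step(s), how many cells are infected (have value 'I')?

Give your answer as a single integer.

Answer: 20

Derivation:
Step 0 (initial): 1 infected
Step 1: +1 new -> 2 infected
Step 2: +2 new -> 4 infected
Step 3: +2 new -> 6 infected
Step 4: +4 new -> 10 infected
Step 5: +5 new -> 15 infected
Step 6: +5 new -> 20 infected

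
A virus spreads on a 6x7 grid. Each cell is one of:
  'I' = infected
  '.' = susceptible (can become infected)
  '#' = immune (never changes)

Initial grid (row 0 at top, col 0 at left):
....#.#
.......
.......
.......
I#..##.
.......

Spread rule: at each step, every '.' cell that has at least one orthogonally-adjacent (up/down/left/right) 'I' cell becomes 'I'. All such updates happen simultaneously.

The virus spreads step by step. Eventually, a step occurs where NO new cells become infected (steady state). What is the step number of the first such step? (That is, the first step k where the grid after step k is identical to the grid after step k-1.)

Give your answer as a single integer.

Step 0 (initial): 1 infected
Step 1: +2 new -> 3 infected
Step 2: +3 new -> 6 infected
Step 3: +4 new -> 10 infected
Step 4: +6 new -> 16 infected
Step 5: +6 new -> 22 infected
Step 6: +5 new -> 27 infected
Step 7: +5 new -> 32 infected
Step 8: +3 new -> 35 infected
Step 9: +2 new -> 37 infected
Step 10: +0 new -> 37 infected

Answer: 10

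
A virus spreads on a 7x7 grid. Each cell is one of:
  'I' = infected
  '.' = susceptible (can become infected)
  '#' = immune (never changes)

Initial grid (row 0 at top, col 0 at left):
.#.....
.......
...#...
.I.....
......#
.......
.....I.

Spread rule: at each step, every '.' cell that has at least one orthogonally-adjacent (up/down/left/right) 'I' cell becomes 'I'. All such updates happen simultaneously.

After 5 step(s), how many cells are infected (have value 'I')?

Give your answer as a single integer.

Step 0 (initial): 2 infected
Step 1: +7 new -> 9 infected
Step 2: +11 new -> 20 infected
Step 3: +11 new -> 31 infected
Step 4: +7 new -> 38 infected
Step 5: +4 new -> 42 infected

Answer: 42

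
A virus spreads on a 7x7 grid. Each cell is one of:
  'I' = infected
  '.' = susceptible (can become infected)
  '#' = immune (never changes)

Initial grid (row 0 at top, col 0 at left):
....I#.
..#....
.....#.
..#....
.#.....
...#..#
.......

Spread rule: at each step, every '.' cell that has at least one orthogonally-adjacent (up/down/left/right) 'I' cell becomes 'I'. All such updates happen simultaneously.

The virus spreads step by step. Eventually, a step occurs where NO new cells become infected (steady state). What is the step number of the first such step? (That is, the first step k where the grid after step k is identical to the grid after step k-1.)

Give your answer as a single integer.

Answer: 11

Derivation:
Step 0 (initial): 1 infected
Step 1: +2 new -> 3 infected
Step 2: +4 new -> 7 infected
Step 3: +4 new -> 11 infected
Step 4: +8 new -> 19 infected
Step 5: +6 new -> 25 infected
Step 6: +6 new -> 31 infected
Step 7: +4 new -> 35 infected
Step 8: +4 new -> 39 infected
Step 9: +2 new -> 41 infected
Step 10: +1 new -> 42 infected
Step 11: +0 new -> 42 infected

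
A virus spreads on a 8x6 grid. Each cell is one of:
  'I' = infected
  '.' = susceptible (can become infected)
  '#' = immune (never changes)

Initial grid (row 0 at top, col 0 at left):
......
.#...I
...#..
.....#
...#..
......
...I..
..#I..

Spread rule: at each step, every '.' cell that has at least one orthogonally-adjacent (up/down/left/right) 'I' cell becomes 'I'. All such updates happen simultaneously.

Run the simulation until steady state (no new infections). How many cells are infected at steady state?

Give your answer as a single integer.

Step 0 (initial): 3 infected
Step 1: +7 new -> 10 infected
Step 2: +8 new -> 18 infected
Step 3: +9 new -> 27 infected
Step 4: +8 new -> 35 infected
Step 5: +4 new -> 39 infected
Step 6: +3 new -> 42 infected
Step 7: +1 new -> 43 infected
Step 8: +0 new -> 43 infected

Answer: 43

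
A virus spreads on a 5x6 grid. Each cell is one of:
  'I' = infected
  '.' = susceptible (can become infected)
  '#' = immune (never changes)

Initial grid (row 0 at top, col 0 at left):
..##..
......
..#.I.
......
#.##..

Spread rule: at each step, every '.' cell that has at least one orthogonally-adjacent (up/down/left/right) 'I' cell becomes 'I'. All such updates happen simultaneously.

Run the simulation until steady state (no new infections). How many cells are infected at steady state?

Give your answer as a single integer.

Answer: 24

Derivation:
Step 0 (initial): 1 infected
Step 1: +4 new -> 5 infected
Step 2: +6 new -> 11 infected
Step 3: +4 new -> 15 infected
Step 4: +2 new -> 17 infected
Step 5: +5 new -> 22 infected
Step 6: +2 new -> 24 infected
Step 7: +0 new -> 24 infected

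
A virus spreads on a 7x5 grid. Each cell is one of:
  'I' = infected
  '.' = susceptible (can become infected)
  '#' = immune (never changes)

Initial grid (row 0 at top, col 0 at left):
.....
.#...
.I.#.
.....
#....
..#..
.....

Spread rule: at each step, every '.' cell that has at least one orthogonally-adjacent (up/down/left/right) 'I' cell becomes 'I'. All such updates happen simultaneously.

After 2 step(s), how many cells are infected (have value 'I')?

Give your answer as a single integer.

Step 0 (initial): 1 infected
Step 1: +3 new -> 4 infected
Step 2: +5 new -> 9 infected

Answer: 9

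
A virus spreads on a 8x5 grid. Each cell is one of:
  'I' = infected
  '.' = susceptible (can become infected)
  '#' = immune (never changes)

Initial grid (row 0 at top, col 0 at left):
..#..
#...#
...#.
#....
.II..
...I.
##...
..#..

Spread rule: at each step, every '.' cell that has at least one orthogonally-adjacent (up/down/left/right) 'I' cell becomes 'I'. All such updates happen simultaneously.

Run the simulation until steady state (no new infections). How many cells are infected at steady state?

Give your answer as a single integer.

Step 0 (initial): 3 infected
Step 1: +8 new -> 11 infected
Step 2: +8 new -> 19 infected
Step 3: +5 new -> 24 infected
Step 4: +3 new -> 27 infected
Step 5: +2 new -> 29 infected
Step 6: +1 new -> 30 infected
Step 7: +0 new -> 30 infected

Answer: 30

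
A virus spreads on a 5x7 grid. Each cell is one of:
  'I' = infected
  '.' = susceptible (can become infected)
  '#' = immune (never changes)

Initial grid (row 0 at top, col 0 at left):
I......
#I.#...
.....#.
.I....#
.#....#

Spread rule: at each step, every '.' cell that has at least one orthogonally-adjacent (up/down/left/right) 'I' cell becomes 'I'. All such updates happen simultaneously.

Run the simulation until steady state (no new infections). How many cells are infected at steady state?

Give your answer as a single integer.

Step 0 (initial): 3 infected
Step 1: +5 new -> 8 infected
Step 2: +6 new -> 14 infected
Step 3: +4 new -> 18 infected
Step 4: +4 new -> 22 infected
Step 5: +3 new -> 25 infected
Step 6: +2 new -> 27 infected
Step 7: +1 new -> 28 infected
Step 8: +1 new -> 29 infected
Step 9: +0 new -> 29 infected

Answer: 29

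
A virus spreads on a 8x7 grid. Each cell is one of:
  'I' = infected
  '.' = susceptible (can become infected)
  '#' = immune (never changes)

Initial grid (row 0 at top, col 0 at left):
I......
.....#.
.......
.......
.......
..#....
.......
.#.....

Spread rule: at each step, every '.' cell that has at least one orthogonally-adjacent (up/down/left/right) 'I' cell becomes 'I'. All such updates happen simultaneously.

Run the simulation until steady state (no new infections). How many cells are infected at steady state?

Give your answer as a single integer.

Answer: 53

Derivation:
Step 0 (initial): 1 infected
Step 1: +2 new -> 3 infected
Step 2: +3 new -> 6 infected
Step 3: +4 new -> 10 infected
Step 4: +5 new -> 15 infected
Step 5: +6 new -> 21 infected
Step 6: +6 new -> 27 infected
Step 7: +6 new -> 33 infected
Step 8: +5 new -> 38 infected
Step 9: +5 new -> 43 infected
Step 10: +4 new -> 47 infected
Step 11: +3 new -> 50 infected
Step 12: +2 new -> 52 infected
Step 13: +1 new -> 53 infected
Step 14: +0 new -> 53 infected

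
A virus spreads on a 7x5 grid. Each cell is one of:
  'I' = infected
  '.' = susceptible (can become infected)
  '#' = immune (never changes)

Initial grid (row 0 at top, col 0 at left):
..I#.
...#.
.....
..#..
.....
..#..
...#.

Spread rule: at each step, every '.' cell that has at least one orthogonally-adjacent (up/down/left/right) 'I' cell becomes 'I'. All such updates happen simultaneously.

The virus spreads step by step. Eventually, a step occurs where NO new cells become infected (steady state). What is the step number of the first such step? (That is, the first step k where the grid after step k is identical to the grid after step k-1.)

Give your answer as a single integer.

Answer: 9

Derivation:
Step 0 (initial): 1 infected
Step 1: +2 new -> 3 infected
Step 2: +3 new -> 6 infected
Step 3: +3 new -> 9 infected
Step 4: +4 new -> 13 infected
Step 5: +5 new -> 18 infected
Step 6: +6 new -> 24 infected
Step 7: +3 new -> 27 infected
Step 8: +3 new -> 30 infected
Step 9: +0 new -> 30 infected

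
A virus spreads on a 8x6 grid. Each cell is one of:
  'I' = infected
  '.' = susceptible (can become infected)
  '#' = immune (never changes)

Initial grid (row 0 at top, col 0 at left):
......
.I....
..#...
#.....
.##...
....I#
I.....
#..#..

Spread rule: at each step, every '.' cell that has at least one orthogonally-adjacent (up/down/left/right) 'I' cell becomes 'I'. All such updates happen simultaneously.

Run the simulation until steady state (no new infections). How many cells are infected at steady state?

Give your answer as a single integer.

Answer: 41

Derivation:
Step 0 (initial): 3 infected
Step 1: +9 new -> 12 infected
Step 2: +16 new -> 28 infected
Step 3: +9 new -> 37 infected
Step 4: +3 new -> 40 infected
Step 5: +1 new -> 41 infected
Step 6: +0 new -> 41 infected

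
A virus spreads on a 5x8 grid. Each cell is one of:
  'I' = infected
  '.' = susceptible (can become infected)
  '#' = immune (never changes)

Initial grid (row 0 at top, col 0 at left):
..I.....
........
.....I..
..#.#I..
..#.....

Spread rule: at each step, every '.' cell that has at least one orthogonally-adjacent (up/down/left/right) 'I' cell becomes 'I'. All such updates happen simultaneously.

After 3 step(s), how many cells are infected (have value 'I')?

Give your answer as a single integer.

Answer: 31

Derivation:
Step 0 (initial): 3 infected
Step 1: +8 new -> 11 infected
Step 2: +13 new -> 24 infected
Step 3: +7 new -> 31 infected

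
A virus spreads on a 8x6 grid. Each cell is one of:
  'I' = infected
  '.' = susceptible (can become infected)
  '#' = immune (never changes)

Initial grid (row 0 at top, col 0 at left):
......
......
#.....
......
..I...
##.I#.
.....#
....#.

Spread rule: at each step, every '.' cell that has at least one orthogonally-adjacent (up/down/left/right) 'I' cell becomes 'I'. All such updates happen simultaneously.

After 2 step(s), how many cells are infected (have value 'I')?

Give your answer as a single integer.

Step 0 (initial): 2 infected
Step 1: +5 new -> 7 infected
Step 2: +8 new -> 15 infected

Answer: 15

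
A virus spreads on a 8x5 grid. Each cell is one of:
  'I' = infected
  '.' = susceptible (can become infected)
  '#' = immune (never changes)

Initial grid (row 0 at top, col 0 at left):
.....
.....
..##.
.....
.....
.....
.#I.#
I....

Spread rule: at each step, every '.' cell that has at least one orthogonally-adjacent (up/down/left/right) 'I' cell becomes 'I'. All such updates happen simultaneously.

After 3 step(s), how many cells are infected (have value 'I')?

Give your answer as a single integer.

Answer: 18

Derivation:
Step 0 (initial): 2 infected
Step 1: +5 new -> 7 infected
Step 2: +5 new -> 12 infected
Step 3: +6 new -> 18 infected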